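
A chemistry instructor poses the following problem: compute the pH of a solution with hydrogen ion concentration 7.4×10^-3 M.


pH = -log10([H+]) = -log10(7.4×10^-3)
= 3 - log10(7.4)
= 3 - 0.87
= 2.13

2.13


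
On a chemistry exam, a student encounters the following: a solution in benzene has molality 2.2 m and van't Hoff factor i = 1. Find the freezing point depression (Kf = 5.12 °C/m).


ΔTf = Kf × m × i
= 5.12 × 2.2 × 1
= 11.264 °C

11.264 °C


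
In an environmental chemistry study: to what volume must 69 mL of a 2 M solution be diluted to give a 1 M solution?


C1V1 = C2V2
2 × 69 = 1 × V2
V2 = 138/1 = 138.0 mL

138.0 mL


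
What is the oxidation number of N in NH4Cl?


x + 4(+1) + (-1) = 0, so x = -3
Oxidation number: -3

-3


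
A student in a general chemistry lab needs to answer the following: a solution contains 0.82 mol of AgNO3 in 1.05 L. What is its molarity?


M = n/V = 0.82/1.05 = 0.781 mol/L

0.781 M


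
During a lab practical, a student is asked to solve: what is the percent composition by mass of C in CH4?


M(CH4) = 1×12.01 + 4×1.008 = 16.042 g/mol
Mass of C = 1 × 12.01 = 12.01 g/mol
% C = 12.01/16.042 × 100 = 74.87%

74.87%


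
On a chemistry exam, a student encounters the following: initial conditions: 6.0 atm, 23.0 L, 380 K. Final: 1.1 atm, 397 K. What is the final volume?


P1V1/T1 = P2V2/T2
V2 = P1V1T2/(T1P2)
= 6.0×23.0×397/(380×1.1)
= 131.067 L

131.067 L


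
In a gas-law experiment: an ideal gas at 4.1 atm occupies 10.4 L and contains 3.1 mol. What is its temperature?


PV = nRT  (R = 0.08206 L·atm/(mol·K))
T = PV/(nR) = 4.1×10.4/(3.1×0.08206)
= 42.64/0.254386
= 167.62 K

167.62 K


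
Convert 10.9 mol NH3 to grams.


M(NH3) = 17.03 g/mol
mass = n × M = 10.9 × 17.03 = 185.63 g

185.63 g


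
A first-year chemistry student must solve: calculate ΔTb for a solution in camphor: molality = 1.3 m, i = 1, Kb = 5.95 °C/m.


ΔTb = Kb × m × i
= 5.95 × 1.3 × 1
= 7.735 °C

7.735 °C


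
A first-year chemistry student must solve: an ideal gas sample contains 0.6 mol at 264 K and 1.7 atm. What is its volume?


PV = nRT  (R = 0.08206 L·atm/(mol·K))
V = nRT/P = 0.6×0.08206×264/1.7
= 7.646 L

7.646 L


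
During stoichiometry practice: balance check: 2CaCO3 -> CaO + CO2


Equation: 2CaCO3 -> CaO + CO2
Check atoms: C: 2≠1, Ca: 2≠1, O: 6≠3
Not balanced

No, not balanced


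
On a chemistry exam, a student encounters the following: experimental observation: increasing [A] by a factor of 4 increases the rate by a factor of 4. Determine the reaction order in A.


rate ∝ [A]^n
4^n = 4 → n = 1
Order in A: 1

1


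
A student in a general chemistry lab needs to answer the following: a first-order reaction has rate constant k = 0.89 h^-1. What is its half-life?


t½ = ln2/k = 0.693147/(0.89 h^-1)
= 0.7788 h

0.7788 h


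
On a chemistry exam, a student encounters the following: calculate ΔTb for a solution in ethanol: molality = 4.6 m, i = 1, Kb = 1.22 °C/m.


ΔTb = Kb × m × i
= 1.22 × 4.6 × 1
= 5.612 °C

5.612 °C


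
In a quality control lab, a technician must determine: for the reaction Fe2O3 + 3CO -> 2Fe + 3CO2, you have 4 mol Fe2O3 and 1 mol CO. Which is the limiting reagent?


Mole ratio available / coefficient:
  Fe2O3: 4/1 = 4.000
  CO: 1/3 = 0.333
Smaller ratio is limiting.

CO


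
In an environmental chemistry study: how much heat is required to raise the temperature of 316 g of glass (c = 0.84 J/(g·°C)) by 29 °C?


q = mcΔT = 316 × 0.84 × 29
= 7697.76 J

7697.76 J


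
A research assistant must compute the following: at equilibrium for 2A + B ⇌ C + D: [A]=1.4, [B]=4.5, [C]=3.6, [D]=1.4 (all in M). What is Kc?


Kc = [C][D]/([A]^2[B])
= (3.6^1 × 1.4^1)/(1.4^2 × 4.5^1)
= 5.04/8.82
= 0.5714

0.5714


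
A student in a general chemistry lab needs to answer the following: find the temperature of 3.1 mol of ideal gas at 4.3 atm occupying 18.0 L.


PV = nRT  (R = 0.08206 L·atm/(mol·K))
T = PV/(nR) = 4.3×18.0/(3.1×0.08206)
= 77.40/0.254386
= 304.26 K

304.26 K


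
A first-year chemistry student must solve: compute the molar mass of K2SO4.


M(K2SO4) = 2×39.1 + 1×32.07 + 4×16.0
= 78.2 + 32.07 + 64.0
= 174.27 g/mol

174.27 g/mol


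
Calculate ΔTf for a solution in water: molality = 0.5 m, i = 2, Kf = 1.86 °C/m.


ΔTf = Kf × m × i
= 1.86 × 0.5 × 2
= 1.86 °C

1.86 °C


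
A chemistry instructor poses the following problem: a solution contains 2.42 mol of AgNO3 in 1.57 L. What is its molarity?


M = n/V = 2.42/1.57 = 1.541 mol/L

1.541 M


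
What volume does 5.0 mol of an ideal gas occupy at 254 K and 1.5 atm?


PV = nRT  (R = 0.08206 L·atm/(mol·K))
V = nRT/P = 5.0×0.08206×254/1.5
= 69.477 L

69.477 L


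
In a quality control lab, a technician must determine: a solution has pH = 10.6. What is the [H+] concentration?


[H+] = 10^(-pH) = 10^(-10.6)
= 2.51×10^-11 M

2.51×10^-11 M


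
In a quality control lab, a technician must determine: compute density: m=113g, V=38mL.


ρ = mass/volume
= 113/38
= 2.974 g/mL

2.974 g/mL


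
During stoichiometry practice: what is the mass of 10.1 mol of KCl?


M(KCl) = 74.55 g/mol
mass = n × M = 10.1 × 74.55 = 752.96 g

752.96 g


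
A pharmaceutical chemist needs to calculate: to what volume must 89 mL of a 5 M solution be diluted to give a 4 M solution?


C1V1 = C2V2
5 × 89 = 4 × V2
V2 = 445/4 = 111.25 mL

111.25 mL


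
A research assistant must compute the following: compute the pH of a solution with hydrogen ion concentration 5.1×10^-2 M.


pH = -log10([H+]) = -log10(5.1×10^-2)
= 2 - log10(5.1)
= 2 - 0.71
= 1.29

1.29


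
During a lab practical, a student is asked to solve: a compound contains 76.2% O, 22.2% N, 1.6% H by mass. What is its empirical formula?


Assume 100 g sample. Moles of each element:
  O: 76.2/16.0 = 4.763 mol
  N: 22.2/14.01 = 1.585 mol
  H: 1.6/1.008 = 1.587 mol
Divide by smallest (1.585):
  O: 4.763/1.585 = 3.01
  N: 1.585/1.585 = 1.0
  H: 1.587/1.585 = 1.0
Empirical formula: HNO3

HNO3


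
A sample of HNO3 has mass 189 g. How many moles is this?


M(HNO3) = 63.02 g/mol
n = mass/M = 189/63.02 = 2.999 mol

2.999 mol


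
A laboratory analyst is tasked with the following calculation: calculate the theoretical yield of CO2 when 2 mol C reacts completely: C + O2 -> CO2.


Mole ratio CO2:C = 1:1
n(CO2) = 2 × 1/1 = 2.000 mol
mass = 2.000 × 44.01 = 88.02 g

88.02 g


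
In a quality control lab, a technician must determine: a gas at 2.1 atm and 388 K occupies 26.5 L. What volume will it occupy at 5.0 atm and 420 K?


P1V1/T1 = P2V2/T2
V2 = P1V1T2/(T1P2)
= 2.1×26.5×420/(388×5.0)
= 12.048 L

12.048 L


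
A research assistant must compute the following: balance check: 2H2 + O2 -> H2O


Equation: 2H2 + O2 -> H2O
Check atoms: H: 4≠2, O: 2≠1
Not balanced

No, not balanced


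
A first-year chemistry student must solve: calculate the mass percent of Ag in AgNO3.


M(AgNO3) = 1×107.87 + 1×14.01 + 3×16.0 = 169.88 g/mol
Mass of Ag = 1 × 107.87 = 107.87 g/mol
% Ag = 107.87/169.88 × 100 = 63.50%

63.50%


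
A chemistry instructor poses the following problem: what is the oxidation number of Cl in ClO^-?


x + (-2) = -1, so x = +1
Oxidation number: +1

+1


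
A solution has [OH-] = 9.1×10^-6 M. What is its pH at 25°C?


pOH = -log10([OH-]) = -log10(9.1×10^-6)
= 6 - log10(9.1) = 5.04
pH = 14 - pOH = 14 - 5.04 = 8.96

8.96


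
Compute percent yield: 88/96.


% yield = actual/theoretical × 100
= 88/96 × 100
= 91.67%

91.67%


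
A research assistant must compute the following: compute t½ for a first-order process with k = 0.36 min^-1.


t½ = ln2/k = 0.693147/(0.36 min^-1)
= 1.925 min

1.925 min


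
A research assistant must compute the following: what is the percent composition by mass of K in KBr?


M(KBr) = 1×39.1 + 1×79.9 = 119.00 g/mol
Mass of K = 1 × 39.1 = 39.10 g/mol
% K = 39.10/119.00 × 100 = 32.86%

32.86%


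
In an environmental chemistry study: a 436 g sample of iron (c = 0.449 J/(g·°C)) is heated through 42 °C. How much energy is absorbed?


q = mcΔT = 436 × 0.449 × 42
= 8222.09 J

8222.09 J


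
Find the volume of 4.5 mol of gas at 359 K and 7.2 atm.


PV = nRT  (R = 0.08206 L·atm/(mol·K))
V = nRT/P = 4.5×0.08206×359/7.2
= 18.412 L

18.412 L


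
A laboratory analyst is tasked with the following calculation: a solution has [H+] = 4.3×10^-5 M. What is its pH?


pH = -log10([H+]) = -log10(4.3×10^-5)
= 5 - log10(4.3)
= 5 - 0.63
= 4.37

4.37


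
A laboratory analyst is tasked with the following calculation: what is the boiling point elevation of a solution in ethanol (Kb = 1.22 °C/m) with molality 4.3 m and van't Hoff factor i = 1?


ΔTb = Kb × m × i
= 1.22 × 4.3 × 1
= 5.246 °C

5.246 °C


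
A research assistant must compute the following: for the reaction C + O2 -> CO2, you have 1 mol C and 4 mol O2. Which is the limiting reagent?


Mole ratio available / coefficient:
  C: 1/1 = 1.000
  O2: 4/1 = 4.000
Smaller ratio is limiting.

C


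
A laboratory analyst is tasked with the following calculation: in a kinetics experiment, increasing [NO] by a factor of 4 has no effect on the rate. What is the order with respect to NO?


rate ∝ [NO]^n
rate ∝ [NO]^0
Order in NO: 0

0


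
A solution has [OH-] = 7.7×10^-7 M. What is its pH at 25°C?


pOH = -log10([OH-]) = -log10(7.7×10^-7)
= 7 - log10(7.7) = 6.11
pH = 14 - pOH = 14 - 6.11 = 7.89

7.89


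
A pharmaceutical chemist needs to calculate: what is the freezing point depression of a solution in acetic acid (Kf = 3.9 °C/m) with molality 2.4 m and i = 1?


ΔTf = Kf × m × i
= 3.9 × 2.4 × 1
= 9.36 °C

9.36 °C


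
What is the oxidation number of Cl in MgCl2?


halide: -1
Oxidation number: -1

-1


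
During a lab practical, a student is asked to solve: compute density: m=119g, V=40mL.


ρ = mass/volume
= 119/40
= 2.975 g/mL

2.975 g/mL


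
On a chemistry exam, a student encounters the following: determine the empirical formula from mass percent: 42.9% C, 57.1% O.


Assume 100 g sample. Moles of each element:
  C: 42.9/12.01 = 3.572 mol
  O: 57.1/16.0 = 3.569 mol
Divide by smallest (3.569):
  C: 3.572/3.569 = 1.0
  O: 3.569/3.569 = 1.0
Empirical formula: CO

CO


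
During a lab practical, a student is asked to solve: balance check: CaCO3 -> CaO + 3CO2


Equation: CaCO3 -> CaO + 3CO2
Check atoms: C: 1≠3, Ca: 1=1, O: 3≠7
Not balanced

No, not balanced


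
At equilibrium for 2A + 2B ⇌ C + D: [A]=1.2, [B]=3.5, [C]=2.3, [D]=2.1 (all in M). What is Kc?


Kc = [C][D]/([A]^2[B]^2)
= (2.3^1 × 2.1^1)/(1.2^2 × 3.5^2)
= 4.83/17.64
= 0.2738

0.2738


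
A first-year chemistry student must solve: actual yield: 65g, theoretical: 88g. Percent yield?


% yield = actual/theoretical × 100
= 65/88 × 100
= 73.86%

73.86%


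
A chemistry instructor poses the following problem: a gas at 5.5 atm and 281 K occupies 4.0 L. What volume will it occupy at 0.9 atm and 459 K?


P1V1/T1 = P2V2/T2
V2 = P1V1T2/(T1P2)
= 5.5×4.0×459/(281×0.9)
= 39.929 L

39.929 L


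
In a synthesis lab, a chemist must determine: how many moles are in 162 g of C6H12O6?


M(C6H12O6) = 180.16 g/mol
n = mass/M = 162/180.16 = 0.8992 mol

0.8992 mol


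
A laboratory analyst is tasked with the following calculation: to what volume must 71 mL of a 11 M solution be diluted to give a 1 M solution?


C1V1 = C2V2
11 × 71 = 1 × V2
V2 = 781/1 = 781.0 mL

781.0 mL


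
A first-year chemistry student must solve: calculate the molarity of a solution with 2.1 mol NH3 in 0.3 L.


M = n/V = 2.1/0.3 = 7.000 mol/L

7.000 M


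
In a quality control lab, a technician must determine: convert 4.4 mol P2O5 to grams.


M(P2O5) = 141.94 g/mol
mass = n × M = 4.4 × 141.94 = 624.54 g

624.54 g


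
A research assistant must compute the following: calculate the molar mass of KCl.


M(KCl) = 1×39.1 + 1×35.45
= 39.1 + 35.45
= 74.55 g/mol

74.55 g/mol


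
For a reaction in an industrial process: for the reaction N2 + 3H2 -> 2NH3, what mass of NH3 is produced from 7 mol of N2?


Mole ratio NH3:N2 = 2:1
n(NH3) = 7 × 2/1 = 14.000 mol
mass = 14.000 × 17.03 = 238.42 g

238.42 g


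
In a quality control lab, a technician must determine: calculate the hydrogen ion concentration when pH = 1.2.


[H+] = 10^(-pH) = 10^(-1.2)
= 6.31×10^-2 M

6.31×10^-2 M


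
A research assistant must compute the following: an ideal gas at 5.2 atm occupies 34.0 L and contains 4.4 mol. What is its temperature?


PV = nRT  (R = 0.08206 L·atm/(mol·K))
T = PV/(nR) = 5.2×34.0/(4.4×0.08206)
= 176.80/0.361064
= 489.66 K

489.66 K


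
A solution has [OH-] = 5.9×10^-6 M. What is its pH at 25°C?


pOH = -log10([OH-]) = -log10(5.9×10^-6)
= 6 - log10(5.9) = 5.23
pH = 14 - pOH = 14 - 5.23 = 8.77

8.77


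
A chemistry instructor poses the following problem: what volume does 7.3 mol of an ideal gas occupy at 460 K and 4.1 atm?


PV = nRT  (R = 0.08206 L·atm/(mol·K))
V = nRT/P = 7.3×0.08206×460/4.1
= 67.209 L

67.209 L


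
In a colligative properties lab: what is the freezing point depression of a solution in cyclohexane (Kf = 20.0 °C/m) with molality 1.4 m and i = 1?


ΔTf = Kf × m × i
= 20.0 × 1.4 × 1
= 28.0 °C

28.0 °C


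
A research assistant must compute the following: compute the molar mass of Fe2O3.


M(Fe2O3) = 2×55.85 + 3×16.0
= 111.7 + 48.0
= 159.7 g/mol

159.7 g/mol


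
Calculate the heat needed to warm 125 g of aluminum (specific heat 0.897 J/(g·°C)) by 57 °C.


q = mcΔT = 125 × 0.897 × 57
= 6391.13 J

6391.13 J


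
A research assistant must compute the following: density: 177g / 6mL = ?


ρ = mass/volume
= 177/6
= 29.5 g/mL

29.5 g/mL


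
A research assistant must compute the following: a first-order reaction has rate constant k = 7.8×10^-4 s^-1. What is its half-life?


t½ = ln2/k = 0.693147/(7.8×10^-4 s^-1)
= 888.7 s

888.7 s


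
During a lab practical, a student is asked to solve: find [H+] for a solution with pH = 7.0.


[H+] = 10^(-pH) = 10^(-7.0)
= 1.0×10^-7 M

1.0×10^-7 M


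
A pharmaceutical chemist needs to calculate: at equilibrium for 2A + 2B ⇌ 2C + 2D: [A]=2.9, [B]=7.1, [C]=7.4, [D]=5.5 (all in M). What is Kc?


Kc = [C]^2[D]^2/([A]^2[B]^2)
= (7.4^2 × 5.5^2)/(2.9^2 × 7.1^2)
= 1656.49/423.9481
= 3.907

3.907


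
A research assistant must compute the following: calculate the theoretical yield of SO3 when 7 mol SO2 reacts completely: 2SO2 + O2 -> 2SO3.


Mole ratio SO3:SO2 = 2:2
n(SO3) = 7 × 2/2 = 7.000 mol
mass = 7.000 × 80.07 = 560.49 g

560.49 g


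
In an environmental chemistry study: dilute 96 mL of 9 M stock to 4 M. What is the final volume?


C1V1 = C2V2
9 × 96 = 4 × V2
V2 = 864/4 = 216.0 mL

216.0 mL


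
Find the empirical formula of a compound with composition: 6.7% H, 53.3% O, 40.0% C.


Assume 100 g sample. Moles of each element:
  H: 6.7/1.008 = 6.647 mol
  O: 53.3/16.0 = 3.331 mol
  C: 40.0/12.01 = 3.331 mol
Divide by smallest (3.331):
  H: 6.647/3.331 = 2.0
  O: 3.331/3.331 = 1.0
  C: 3.331/3.331 = 1.0
Empirical formula: CH2O

CH2O


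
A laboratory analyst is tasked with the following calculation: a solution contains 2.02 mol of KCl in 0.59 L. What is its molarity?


M = n/V = 2.02/0.59 = 3.424 mol/L

3.424 M


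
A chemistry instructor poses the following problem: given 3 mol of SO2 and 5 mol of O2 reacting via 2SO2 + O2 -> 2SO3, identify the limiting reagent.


Mole ratio available / coefficient:
  SO2: 3/2 = 1.500
  O2: 5/1 = 5.000
Smaller ratio is limiting.

SO2


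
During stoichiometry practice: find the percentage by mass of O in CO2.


M(CO2) = 1×12.01 + 2×16.0 = 44.01 g/mol
Mass of O = 2 × 16.0 = 32.00 g/mol
% O = 32.00/44.01 × 100 = 72.71%

72.71%


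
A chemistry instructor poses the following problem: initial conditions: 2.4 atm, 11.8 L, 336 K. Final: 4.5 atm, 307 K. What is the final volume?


P1V1/T1 = P2V2/T2
V2 = P1V1T2/(T1P2)
= 2.4×11.8×307/(336×4.5)
= 5.75 L

5.75 L


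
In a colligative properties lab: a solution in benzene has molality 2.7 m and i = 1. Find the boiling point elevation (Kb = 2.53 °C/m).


ΔTb = Kb × m × i
= 2.53 × 2.7 × 1
= 6.831 °C

6.831 °C


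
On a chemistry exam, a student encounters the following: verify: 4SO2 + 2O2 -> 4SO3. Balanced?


Equation: 4SO2 + 2O2 -> 4SO3
Check atoms: O: 12=12, S: 4=4
Balanced

Yes, balanced


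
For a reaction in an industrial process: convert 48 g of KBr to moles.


M(KBr) = 119.0 g/mol
n = mass/M = 48/119.0 = 0.4034 mol

0.4034 mol


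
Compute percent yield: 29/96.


% yield = actual/theoretical × 100
= 29/96 × 100
= 30.21%

30.21%


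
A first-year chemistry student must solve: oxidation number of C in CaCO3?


(+2) + x + 3(-2) = 0, so x = +4
Oxidation number: +4

+4


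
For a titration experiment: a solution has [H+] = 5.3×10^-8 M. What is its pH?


pH = -log10([H+]) = -log10(5.3×10^-8)
= 8 - log10(5.3)
= 8 - 0.72
= 7.28

7.28


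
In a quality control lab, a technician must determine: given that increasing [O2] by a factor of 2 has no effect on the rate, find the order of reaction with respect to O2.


rate ∝ [O2]^n
rate ∝ [O2]^0
Order in O2: 0

0


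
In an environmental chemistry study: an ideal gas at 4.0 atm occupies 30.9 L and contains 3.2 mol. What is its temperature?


PV = nRT  (R = 0.08206 L·atm/(mol·K))
T = PV/(nR) = 4.0×30.9/(3.2×0.08206)
= 123.60/0.262592
= 470.69 K

470.69 K


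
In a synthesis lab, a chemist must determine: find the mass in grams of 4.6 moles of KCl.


M(KCl) = 74.55 g/mol
mass = n × M = 4.6 × 74.55 = 342.93 g

342.93 g


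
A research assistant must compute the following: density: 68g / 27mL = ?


ρ = mass/volume
= 68/27
= 2.519 g/mL

2.519 g/mL


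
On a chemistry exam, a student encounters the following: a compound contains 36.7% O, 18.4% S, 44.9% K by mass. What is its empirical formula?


Assume 100 g sample. Moles of each element:
  O: 36.7/16.0 = 2.294 mol
  S: 18.4/32.07 = 0.574 mol
  K: 44.9/39.1 = 1.148 mol
Divide by smallest (0.574):
  O: 2.294/0.574 = 4.0
  S: 0.574/0.574 = 1.0
  K: 1.148/0.574 = 2.0
Empirical formula: K2SO4

K2SO4


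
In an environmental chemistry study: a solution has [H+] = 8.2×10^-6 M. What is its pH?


pH = -log10([H+]) = -log10(8.2×10^-6)
= 6 - log10(8.2)
= 6 - 0.91
= 5.09

5.09


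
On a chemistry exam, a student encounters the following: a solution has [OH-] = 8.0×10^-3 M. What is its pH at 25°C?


pOH = -log10([OH-]) = -log10(8.0×10^-3)
= 3 - log10(8.0) = 2.1
pH = 14 - pOH = 14 - 2.1 = 11.9

11.9


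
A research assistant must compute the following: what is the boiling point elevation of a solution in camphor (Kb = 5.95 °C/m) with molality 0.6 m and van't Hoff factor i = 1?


ΔTb = Kb × m × i
= 5.95 × 0.6 × 1
= 3.57 °C

3.57 °C


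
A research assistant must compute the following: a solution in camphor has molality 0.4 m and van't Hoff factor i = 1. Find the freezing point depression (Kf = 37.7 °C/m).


ΔTf = Kf × m × i
= 37.7 × 0.4 × 1
= 15.08 °C

15.08 °C


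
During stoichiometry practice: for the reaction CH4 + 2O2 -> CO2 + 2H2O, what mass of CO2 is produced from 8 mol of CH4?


Mole ratio CO2:CH4 = 1:1
n(CO2) = 8 × 1/1 = 8.000 mol
mass = 8.000 × 44.01 = 352.08 g

352.08 g


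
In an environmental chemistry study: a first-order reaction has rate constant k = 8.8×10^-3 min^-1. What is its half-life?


t½ = ln2/k = 0.693147/(8.8×10^-3 min^-1)
= 78.77 min

78.77 min


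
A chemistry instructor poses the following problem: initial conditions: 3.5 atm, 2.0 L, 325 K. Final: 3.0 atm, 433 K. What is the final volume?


P1V1/T1 = P2V2/T2
V2 = P1V1T2/(T1P2)
= 3.5×2.0×433/(325×3.0)
= 3.109 L

3.109 L


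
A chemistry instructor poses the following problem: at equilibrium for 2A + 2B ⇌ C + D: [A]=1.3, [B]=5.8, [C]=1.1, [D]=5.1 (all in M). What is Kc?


Kc = [C][D]/([A]^2[B]^2)
= (1.1^1 × 5.1^1)/(1.3^2 × 5.8^2)
= 5.61/56.8516
= 0.09868

0.09868


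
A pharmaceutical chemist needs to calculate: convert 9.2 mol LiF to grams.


M(LiF) = 25.94 g/mol
mass = n × M = 9.2 × 25.94 = 238.65 g

238.65 g


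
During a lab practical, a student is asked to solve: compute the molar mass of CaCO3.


M(CaCO3) = 1×40.08 + 1×12.01 + 3×16.0
= 40.08 + 12.01 + 48.0
= 100.09 g/mol

100.09 g/mol


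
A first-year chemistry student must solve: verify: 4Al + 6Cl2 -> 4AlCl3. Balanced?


Equation: 4Al + 6Cl2 -> 4AlCl3
Check atoms: Al: 4=4, Cl: 12=12
Balanced

Yes, balanced


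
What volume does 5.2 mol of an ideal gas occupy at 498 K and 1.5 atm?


PV = nRT  (R = 0.08206 L·atm/(mol·K))
V = nRT/P = 5.2×0.08206×498/1.5
= 141.668 L

141.668 L


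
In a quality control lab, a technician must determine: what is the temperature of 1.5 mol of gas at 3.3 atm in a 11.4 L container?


PV = nRT  (R = 0.08206 L·atm/(mol·K))
T = PV/(nR) = 3.3×11.4/(1.5×0.08206)
= 37.62/0.123090
= 305.63 K

305.63 K


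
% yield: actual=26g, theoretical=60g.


% yield = actual/theoretical × 100
= 26/60 × 100
= 43.33%

43.33%


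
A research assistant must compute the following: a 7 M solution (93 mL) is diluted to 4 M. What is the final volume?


C1V1 = C2V2
7 × 93 = 4 × V2
V2 = 651/4 = 162.75 mL

162.75 mL


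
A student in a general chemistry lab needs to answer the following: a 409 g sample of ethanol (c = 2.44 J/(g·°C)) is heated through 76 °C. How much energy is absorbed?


q = mcΔT = 409 × 2.44 × 76
= 75844.96 J

75844.96 J


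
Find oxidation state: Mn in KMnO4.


(+1) + x + 4(-2) = 0, so x = +7
Oxidation number: +7

+7


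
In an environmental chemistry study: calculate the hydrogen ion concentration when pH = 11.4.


[H+] = 10^(-pH) = 10^(-11.4)
= 3.98×10^-12 M

3.98×10^-12 M


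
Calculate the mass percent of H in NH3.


M(NH3) = 1×14.01 + 3×1.008 = 17.034 g/mol
Mass of H = 3 × 1.008 = 3.024 g/mol
% H = 3.024/17.034 × 100 = 17.75%

17.75%


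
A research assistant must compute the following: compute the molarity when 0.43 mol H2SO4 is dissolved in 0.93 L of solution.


M = n/V = 0.43/0.93 = 0.462 mol/L

0.462 M


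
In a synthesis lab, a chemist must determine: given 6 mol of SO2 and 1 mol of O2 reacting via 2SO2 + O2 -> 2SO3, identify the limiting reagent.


Mole ratio available / coefficient:
  SO2: 6/2 = 3.000
  O2: 1/1 = 1.000
Smaller ratio is limiting.

O2


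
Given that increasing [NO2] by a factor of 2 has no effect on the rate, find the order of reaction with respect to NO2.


rate ∝ [NO2]^n
rate ∝ [NO2]^0
Order in NO2: 0

0


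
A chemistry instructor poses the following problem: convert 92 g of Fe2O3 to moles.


M(Fe2O3) = 159.7 g/mol
n = mass/M = 92/159.7 = 0.5761 mol

0.5761 mol


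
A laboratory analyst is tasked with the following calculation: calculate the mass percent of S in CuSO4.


M(CuSO4) = 1×63.55 + 1×32.07 + 4×16.0 = 159.62 g/mol
Mass of S = 1 × 32.07 = 32.07 g/mol
% S = 32.07/159.62 × 100 = 20.09%

20.09%


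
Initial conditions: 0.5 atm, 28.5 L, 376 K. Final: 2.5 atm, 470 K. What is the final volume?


P1V1/T1 = P2V2/T2
V2 = P1V1T2/(T1P2)
= 0.5×28.5×470/(376×2.5)
= 7.125 L

7.125 L


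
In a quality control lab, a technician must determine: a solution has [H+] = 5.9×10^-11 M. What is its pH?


pH = -log10([H+]) = -log10(5.9×10^-11)
= 11 - log10(5.9)
= 11 - 0.77
= 10.23

10.23


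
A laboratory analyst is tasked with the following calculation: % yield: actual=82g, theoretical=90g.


% yield = actual/theoretical × 100
= 82/90 × 100
= 91.11%

91.11%


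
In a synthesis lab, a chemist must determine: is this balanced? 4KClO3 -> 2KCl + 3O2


Equation: 4KClO3 -> 2KCl + 3O2
Check atoms: Cl: 4≠2, K: 4≠2, O: 12≠6
Not balanced

No, not balanced


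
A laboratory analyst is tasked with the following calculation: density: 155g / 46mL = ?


ρ = mass/volume
= 155/46
= 3.37 g/mL

3.37 g/mL


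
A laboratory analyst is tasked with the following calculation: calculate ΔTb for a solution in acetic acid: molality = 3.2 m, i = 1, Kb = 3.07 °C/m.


ΔTb = Kb × m × i
= 3.07 × 3.2 × 1
= 9.824 °C

9.824 °C


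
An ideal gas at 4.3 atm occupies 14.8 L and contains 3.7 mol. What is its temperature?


PV = nRT  (R = 0.08206 L·atm/(mol·K))
T = PV/(nR) = 4.3×14.8/(3.7×0.08206)
= 63.64/0.303622
= 209.60 K

209.60 K


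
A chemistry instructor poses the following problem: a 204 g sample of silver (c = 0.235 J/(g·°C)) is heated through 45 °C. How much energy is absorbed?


q = mcΔT = 204 × 0.235 × 45
= 2157.30 J

2157.30 J


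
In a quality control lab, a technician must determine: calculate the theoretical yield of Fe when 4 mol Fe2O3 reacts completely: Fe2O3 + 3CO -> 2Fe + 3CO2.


Mole ratio Fe:Fe2O3 = 2:1
n(Fe) = 4 × 2/1 = 8.000 mol
mass = 8.000 × 55.85 = 446.8 g

446.8 g


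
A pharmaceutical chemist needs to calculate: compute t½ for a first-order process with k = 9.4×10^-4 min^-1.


t½ = ln2/k = 0.693147/(9.4×10^-4 min^-1)
= 737.4 min

737.4 min


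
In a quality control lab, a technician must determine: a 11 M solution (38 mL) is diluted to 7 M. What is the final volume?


C1V1 = C2V2
11 × 38 = 7 × V2
V2 = 418/7 = 59.71 mL

59.71 mL


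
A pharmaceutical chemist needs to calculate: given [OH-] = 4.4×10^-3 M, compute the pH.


pOH = -log10([OH-]) = -log10(4.4×10^-3)
= 3 - log10(4.4) = 2.36
pH = 14 - pOH = 14 - 2.36 = 11.64

11.64


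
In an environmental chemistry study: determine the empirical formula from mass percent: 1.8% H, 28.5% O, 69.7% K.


Assume 100 g sample. Moles of each element:
  H: 1.8/1.008 = 1.786 mol
  O: 28.5/16.0 = 1.781 mol
  K: 69.7/39.1 = 1.783 mol
Divide by smallest (1.781):
  H: 1.786/1.781 = 1.0
  O: 1.781/1.781 = 1.0
  K: 1.783/1.781 = 1.0
Empirical formula: KOH

KOH


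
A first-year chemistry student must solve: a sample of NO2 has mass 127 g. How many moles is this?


M(NO2) = 46.01 g/mol
n = mass/M = 127/46.01 = 2.7603 mol

2.7603 mol


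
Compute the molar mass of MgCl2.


M(MgCl2) = 1×24.31 + 2×35.45
= 24.31 + 70.9
= 95.21 g/mol

95.21 g/mol


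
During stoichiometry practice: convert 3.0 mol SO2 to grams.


M(SO2) = 64.07 g/mol
mass = n × M = 3.0 × 64.07 = 192.21 g

192.21 g


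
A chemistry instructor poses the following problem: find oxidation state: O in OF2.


F is always -1; 2(-1) + x = 0, so O = +2
Oxidation number: +2

+2


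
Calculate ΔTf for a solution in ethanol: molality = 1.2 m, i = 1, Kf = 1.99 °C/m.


ΔTf = Kf × m × i
= 1.99 × 1.2 × 1
= 2.388 °C

2.388 °C


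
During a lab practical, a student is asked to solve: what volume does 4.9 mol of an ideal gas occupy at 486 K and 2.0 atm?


PV = nRT  (R = 0.08206 L·atm/(mol·K))
V = nRT/P = 4.9×0.08206×486/2.0
= 97.709 L

97.709 L


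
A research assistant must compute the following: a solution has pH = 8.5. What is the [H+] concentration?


[H+] = 10^(-pH) = 10^(-8.5)
= 3.16×10^-9 M

3.16×10^-9 M


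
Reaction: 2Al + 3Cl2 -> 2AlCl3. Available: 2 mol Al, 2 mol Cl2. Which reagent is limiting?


Mole ratio available / coefficient:
  Al: 2/2 = 1.000
  Cl2: 2/3 = 0.667
Smaller ratio is limiting.

Cl2


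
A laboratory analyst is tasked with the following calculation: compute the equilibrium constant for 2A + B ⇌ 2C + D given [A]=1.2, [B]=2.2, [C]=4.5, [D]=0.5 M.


Kc = [C]^2[D]/([A]^2[B])
= (4.5^2 × 0.5^1)/(1.2^2 × 2.2^1)
= 10.125/3.168
= 3.196

3.196


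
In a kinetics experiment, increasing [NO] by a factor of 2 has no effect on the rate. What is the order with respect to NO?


rate ∝ [NO]^n
rate ∝ [NO]^0
Order in NO: 0

0


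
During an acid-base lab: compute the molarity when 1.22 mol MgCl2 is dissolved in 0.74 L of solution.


M = n/V = 1.22/0.74 = 1.649 mol/L

1.649 M


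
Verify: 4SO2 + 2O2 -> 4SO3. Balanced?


Equation: 4SO2 + 2O2 -> 4SO3
Check atoms: O: 12=12, S: 4=4
Balanced

Yes, balanced


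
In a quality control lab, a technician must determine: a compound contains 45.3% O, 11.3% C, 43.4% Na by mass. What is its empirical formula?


Assume 100 g sample. Moles of each element:
  O: 45.3/16.0 = 2.831 mol
  C: 11.3/12.01 = 0.941 mol
  Na: 43.4/22.99 = 1.888 mol
Divide by smallest (0.941):
  O: 2.831/0.941 = 3.01
  C: 0.941/0.941 = 1.0
  Na: 1.888/0.941 = 2.01
Empirical formula: Na2CO3

Na2CO3


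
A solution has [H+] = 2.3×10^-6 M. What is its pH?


pH = -log10([H+]) = -log10(2.3×10^-6)
= 6 - log10(2.3)
= 6 - 0.36
= 5.64

5.64


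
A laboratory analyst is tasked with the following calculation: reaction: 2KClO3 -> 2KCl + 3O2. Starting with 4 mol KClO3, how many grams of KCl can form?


Mole ratio KCl:KClO3 = 2:2
n(KCl) = 4 × 2/2 = 4.000 mol
mass = 4.000 × 74.55 = 298.2 g

298.2 g


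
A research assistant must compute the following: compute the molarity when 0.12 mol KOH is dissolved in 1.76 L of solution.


M = n/V = 0.12/1.76 = 0.068 mol/L

0.068 M


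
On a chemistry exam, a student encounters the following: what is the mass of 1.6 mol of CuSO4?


M(CuSO4) = 159.62 g/mol
mass = n × M = 1.6 × 159.62 = 255.39 g

255.39 g


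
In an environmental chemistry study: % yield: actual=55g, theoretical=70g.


% yield = actual/theoretical × 100
= 55/70 × 100
= 78.57%

78.57%


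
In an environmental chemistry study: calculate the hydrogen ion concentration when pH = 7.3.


[H+] = 10^(-pH) = 10^(-7.3)
= 5.01×10^-8 M

5.01×10^-8 M


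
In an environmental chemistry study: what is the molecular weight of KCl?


M(KCl) = 1×39.1 + 1×35.45
= 39.1 + 35.45
= 74.55 g/mol

74.55 g/mol


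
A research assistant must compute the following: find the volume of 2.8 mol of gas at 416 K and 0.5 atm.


PV = nRT  (R = 0.08206 L·atm/(mol·K))
V = nRT/P = 2.8×0.08206×416/0.5
= 191.167 L

191.167 L


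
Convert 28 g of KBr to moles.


M(KBr) = 119.0 g/mol
n = mass/M = 28/119.0 = 0.2353 mol

0.2353 mol


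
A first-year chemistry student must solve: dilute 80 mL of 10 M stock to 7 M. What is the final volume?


C1V1 = C2V2
10 × 80 = 7 × V2
V2 = 800/7 = 114.29 mL

114.29 mL


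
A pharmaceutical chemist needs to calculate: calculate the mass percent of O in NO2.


M(NO2) = 1×14.01 + 2×16.0 = 46.01 g/mol
Mass of O = 2 × 16.0 = 32.00 g/mol
% O = 32.00/46.01 × 100 = 69.55%

69.55%


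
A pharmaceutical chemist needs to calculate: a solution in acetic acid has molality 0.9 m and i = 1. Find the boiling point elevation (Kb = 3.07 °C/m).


ΔTb = Kb × m × i
= 3.07 × 0.9 × 1
= 2.763 °C

2.763 °C


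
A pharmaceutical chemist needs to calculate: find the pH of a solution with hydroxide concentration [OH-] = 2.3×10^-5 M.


pOH = -log10([OH-]) = -log10(2.3×10^-5)
= 5 - log10(2.3) = 4.64
pH = 14 - pOH = 14 - 4.64 = 9.36

9.36


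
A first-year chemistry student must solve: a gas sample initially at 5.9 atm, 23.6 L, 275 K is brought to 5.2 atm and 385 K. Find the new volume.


P1V1/T1 = P2V2/T2
V2 = P1V1T2/(T1P2)
= 5.9×23.6×385/(275×5.2)
= 37.488 L

37.488 L


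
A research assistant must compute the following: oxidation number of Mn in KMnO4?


(+1) + x + 4(-2) = 0, so x = +7
Oxidation number: +7

+7


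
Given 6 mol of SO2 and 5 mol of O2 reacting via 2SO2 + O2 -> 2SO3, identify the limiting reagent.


Mole ratio available / coefficient:
  SO2: 6/2 = 3.000
  O2: 5/1 = 5.000
Smaller ratio is limiting.

SO2


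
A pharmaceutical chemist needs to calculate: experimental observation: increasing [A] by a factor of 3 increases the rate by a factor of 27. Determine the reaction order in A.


rate ∝ [A]^n
3^n = 27 → n = 3
Order in A: 3

3


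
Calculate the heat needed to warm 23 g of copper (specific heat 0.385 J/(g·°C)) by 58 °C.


q = mcΔT = 23 × 0.385 × 58
= 513.59 J

513.59 J


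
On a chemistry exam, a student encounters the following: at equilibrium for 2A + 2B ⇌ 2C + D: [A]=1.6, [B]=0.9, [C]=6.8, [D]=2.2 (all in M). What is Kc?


Kc = [C]^2[D]/([A]^2[B]^2)
= (6.8^2 × 2.2^1)/(1.6^2 × 0.9^2)
= 101.728/2.0736
= 49.06

49.06


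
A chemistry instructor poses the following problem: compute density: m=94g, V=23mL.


ρ = mass/volume
= 94/23
= 4.087 g/mL

4.087 g/mL


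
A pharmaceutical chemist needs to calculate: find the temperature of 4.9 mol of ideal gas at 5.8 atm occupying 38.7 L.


PV = nRT  (R = 0.08206 L·atm/(mol·K))
T = PV/(nR) = 5.8×38.7/(4.9×0.08206)
= 224.46/0.402094
= 558.23 K

558.23 K


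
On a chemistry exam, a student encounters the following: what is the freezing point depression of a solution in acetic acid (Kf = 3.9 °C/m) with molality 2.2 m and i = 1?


ΔTf = Kf × m × i
= 3.9 × 2.2 × 1
= 8.58 °C

8.58 °C


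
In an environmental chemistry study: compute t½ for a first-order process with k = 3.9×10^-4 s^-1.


t½ = ln2/k = 0.693147/(3.9×10^-4 s^-1)
= 1777 s

1777 s


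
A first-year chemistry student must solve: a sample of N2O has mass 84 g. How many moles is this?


M(N2O) = 44.02 g/mol
n = mass/M = 84/44.02 = 1.9082 mol

1.9082 mol


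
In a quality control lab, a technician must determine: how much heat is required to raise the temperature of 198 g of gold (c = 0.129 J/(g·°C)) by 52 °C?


q = mcΔT = 198 × 0.129 × 52
= 1328.18 J

1328.18 J


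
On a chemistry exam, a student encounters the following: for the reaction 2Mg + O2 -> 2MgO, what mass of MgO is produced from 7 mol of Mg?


Mole ratio MgO:Mg = 2:2
n(MgO) = 7 × 2/2 = 7.000 mol
mass = 7.000 × 40.31 = 282.17 g

282.17 g


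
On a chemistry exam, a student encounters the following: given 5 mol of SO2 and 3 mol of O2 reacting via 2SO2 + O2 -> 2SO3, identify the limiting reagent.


Mole ratio available / coefficient:
  SO2: 5/2 = 2.500
  O2: 3/1 = 3.000
Smaller ratio is limiting.

SO2


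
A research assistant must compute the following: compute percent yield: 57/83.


% yield = actual/theoretical × 100
= 57/83 × 100
= 68.67%

68.67%


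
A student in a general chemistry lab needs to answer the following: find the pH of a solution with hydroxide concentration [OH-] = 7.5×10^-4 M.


pOH = -log10([OH-]) = -log10(7.5×10^-4)
= 4 - log10(7.5) = 3.12
pH = 14 - pOH = 14 - 3.12 = 10.88

10.88


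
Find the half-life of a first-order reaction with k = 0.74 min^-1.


t½ = ln2/k = 0.693147/(0.74 min^-1)
= 0.9367 min

0.9367 min


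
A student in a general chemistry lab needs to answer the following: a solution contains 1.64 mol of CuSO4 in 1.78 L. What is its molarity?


M = n/V = 1.64/1.78 = 0.921 mol/L

0.921 M


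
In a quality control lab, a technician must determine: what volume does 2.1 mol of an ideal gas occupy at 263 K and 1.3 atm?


PV = nRT  (R = 0.08206 L·atm/(mol·K))
V = nRT/P = 2.1×0.08206×263/1.3
= 34.863 L

34.863 L


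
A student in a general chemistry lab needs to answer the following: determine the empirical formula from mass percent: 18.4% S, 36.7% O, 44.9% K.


Assume 100 g sample. Moles of each element:
  S: 18.4/32.07 = 0.574 mol
  O: 36.7/16.0 = 2.294 mol
  K: 44.9/39.1 = 1.148 mol
Divide by smallest (0.574):
  S: 0.574/0.574 = 1.0
  O: 2.294/0.574 = 4.0
  K: 1.148/0.574 = 2.0
Empirical formula: K2SO4

K2SO4


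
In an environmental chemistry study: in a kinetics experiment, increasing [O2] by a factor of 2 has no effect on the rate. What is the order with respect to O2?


rate ∝ [O2]^n
rate ∝ [O2]^0
Order in O2: 0

0


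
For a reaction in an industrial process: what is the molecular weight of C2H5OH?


M(C2H5OH) = 2×12.01 + 6×1.008 + 1×16.0
= 24.02 + 6.05 + 16.0
= 46.07 g/mol

46.07 g/mol


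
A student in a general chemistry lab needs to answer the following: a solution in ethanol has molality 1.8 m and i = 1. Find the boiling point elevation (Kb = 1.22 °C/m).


ΔTb = Kb × m × i
= 1.22 × 1.8 × 1
= 2.196 °C

2.196 °C


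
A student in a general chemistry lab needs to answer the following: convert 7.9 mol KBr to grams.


M(KBr) = 119.0 g/mol
mass = n × M = 7.9 × 119.0 = 940.10 g

940.10 g


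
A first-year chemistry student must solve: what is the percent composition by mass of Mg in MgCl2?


M(MgCl2) = 1×24.31 + 2×35.45 = 95.21 g/mol
Mass of Mg = 1 × 24.31 = 24.31 g/mol
% Mg = 24.31/95.21 × 100 = 25.53%

25.53%


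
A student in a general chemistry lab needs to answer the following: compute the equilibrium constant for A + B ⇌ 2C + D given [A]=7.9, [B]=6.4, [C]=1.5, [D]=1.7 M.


Kc = [C]^2[D]/([A][B])
= (1.5^2 × 1.7^1)/(7.9^1 × 6.4^1)
= 3.825/50.56
= 0.07565

0.07565


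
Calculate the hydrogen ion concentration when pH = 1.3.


[H+] = 10^(-pH) = 10^(-1.3)
= 5.01×10^-2 M

5.01×10^-2 M


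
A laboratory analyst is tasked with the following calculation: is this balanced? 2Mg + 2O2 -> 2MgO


Equation: 2Mg + 2O2 -> 2MgO
Check atoms: Mg: 2=2, O: 4≠2
Not balanced

No, not balanced


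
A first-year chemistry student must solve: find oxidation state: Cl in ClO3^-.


x + 3(-2) = -1, so x = +5
Oxidation number: +5

+5


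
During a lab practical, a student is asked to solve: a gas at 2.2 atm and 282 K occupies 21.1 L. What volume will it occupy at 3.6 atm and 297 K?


P1V1/T1 = P2V2/T2
V2 = P1V1T2/(T1P2)
= 2.2×21.1×297/(282×3.6)
= 13.58 L

13.58 L


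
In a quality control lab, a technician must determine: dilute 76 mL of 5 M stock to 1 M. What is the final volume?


C1V1 = C2V2
5 × 76 = 1 × V2
V2 = 380/1 = 380.0 mL

380.0 mL


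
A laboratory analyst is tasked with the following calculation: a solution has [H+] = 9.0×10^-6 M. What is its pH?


pH = -log10([H+]) = -log10(9.0×10^-6)
= 6 - log10(9.0)
= 6 - 0.95
= 5.05

5.05


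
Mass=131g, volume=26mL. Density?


ρ = mass/volume
= 131/26
= 5.038 g/mL

5.038 g/mL


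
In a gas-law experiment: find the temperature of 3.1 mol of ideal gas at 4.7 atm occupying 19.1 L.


PV = nRT  (R = 0.08206 L·atm/(mol·K))
T = PV/(nR) = 4.7×19.1/(3.1×0.08206)
= 89.77/0.254386
= 352.89 K

352.89 K


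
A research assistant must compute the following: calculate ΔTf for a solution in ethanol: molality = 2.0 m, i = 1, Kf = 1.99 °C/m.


ΔTf = Kf × m × i
= 1.99 × 2.0 × 1
= 3.98 °C

3.98 °C


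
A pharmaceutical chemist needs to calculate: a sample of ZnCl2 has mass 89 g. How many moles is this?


M(ZnCl2) = 136.28 g/mol
n = mass/M = 89/136.28 = 0.6531 mol

0.6531 mol


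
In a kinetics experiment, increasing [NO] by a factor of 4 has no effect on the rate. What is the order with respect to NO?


rate ∝ [NO]^n
rate ∝ [NO]^0
Order in NO: 0

0


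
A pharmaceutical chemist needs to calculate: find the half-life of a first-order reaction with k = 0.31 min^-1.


t½ = ln2/k = 0.693147/(0.31 min^-1)
= 2.236 min

2.236 min


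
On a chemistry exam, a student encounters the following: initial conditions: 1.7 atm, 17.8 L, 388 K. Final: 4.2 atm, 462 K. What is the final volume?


P1V1/T1 = P2V2/T2
V2 = P1V1T2/(T1P2)
= 1.7×17.8×462/(388×4.2)
= 8.579 L

8.579 L


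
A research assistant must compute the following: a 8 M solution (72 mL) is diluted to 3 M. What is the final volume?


C1V1 = C2V2
8 × 72 = 3 × V2
V2 = 576/3 = 192.0 mL

192.0 mL


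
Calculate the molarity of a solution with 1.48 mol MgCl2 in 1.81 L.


M = n/V = 1.48/1.81 = 0.818 mol/L

0.818 M
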